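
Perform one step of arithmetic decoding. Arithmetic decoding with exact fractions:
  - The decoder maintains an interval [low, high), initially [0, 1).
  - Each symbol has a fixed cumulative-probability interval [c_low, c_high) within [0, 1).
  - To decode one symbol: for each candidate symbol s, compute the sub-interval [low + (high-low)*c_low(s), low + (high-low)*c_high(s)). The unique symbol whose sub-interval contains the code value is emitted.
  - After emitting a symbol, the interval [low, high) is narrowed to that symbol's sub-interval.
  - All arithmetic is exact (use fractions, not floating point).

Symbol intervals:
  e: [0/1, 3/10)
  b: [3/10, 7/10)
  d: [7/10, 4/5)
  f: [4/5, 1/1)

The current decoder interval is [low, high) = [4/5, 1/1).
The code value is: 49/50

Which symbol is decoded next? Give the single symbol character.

Interval width = high − low = 1/1 − 4/5 = 1/5
Scaled code = (code − low) / width = (49/50 − 4/5) / 1/5 = 9/10
  e: [0/1, 3/10) 
  b: [3/10, 7/10) 
  d: [7/10, 4/5) 
  f: [4/5, 1/1) ← scaled code falls here ✓

Answer: f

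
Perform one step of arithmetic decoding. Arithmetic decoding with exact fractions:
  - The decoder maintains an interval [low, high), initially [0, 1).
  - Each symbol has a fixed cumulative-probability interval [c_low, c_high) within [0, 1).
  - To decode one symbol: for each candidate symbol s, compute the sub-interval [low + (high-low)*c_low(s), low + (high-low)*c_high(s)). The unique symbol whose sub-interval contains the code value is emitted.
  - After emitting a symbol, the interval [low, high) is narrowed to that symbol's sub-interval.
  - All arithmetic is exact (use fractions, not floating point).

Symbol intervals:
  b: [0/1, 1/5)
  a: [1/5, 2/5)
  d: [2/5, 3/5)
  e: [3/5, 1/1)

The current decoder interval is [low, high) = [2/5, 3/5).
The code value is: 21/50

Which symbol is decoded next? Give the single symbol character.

Answer: b

Derivation:
Interval width = high − low = 3/5 − 2/5 = 1/5
Scaled code = (code − low) / width = (21/50 − 2/5) / 1/5 = 1/10
  b: [0/1, 1/5) ← scaled code falls here ✓
  a: [1/5, 2/5) 
  d: [2/5, 3/5) 
  e: [3/5, 1/1) 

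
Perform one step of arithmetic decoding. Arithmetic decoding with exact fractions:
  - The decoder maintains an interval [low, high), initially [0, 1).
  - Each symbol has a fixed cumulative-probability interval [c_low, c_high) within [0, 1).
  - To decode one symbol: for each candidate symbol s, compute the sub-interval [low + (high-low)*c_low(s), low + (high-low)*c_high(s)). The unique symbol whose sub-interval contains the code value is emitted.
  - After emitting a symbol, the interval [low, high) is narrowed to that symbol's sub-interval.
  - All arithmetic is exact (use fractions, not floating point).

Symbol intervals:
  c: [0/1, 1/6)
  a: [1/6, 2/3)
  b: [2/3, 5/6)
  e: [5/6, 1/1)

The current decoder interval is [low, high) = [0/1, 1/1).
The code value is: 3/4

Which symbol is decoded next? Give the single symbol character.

Interval width = high − low = 1/1 − 0/1 = 1/1
Scaled code = (code − low) / width = (3/4 − 0/1) / 1/1 = 3/4
  c: [0/1, 1/6) 
  a: [1/6, 2/3) 
  b: [2/3, 5/6) ← scaled code falls here ✓
  e: [5/6, 1/1) 

Answer: b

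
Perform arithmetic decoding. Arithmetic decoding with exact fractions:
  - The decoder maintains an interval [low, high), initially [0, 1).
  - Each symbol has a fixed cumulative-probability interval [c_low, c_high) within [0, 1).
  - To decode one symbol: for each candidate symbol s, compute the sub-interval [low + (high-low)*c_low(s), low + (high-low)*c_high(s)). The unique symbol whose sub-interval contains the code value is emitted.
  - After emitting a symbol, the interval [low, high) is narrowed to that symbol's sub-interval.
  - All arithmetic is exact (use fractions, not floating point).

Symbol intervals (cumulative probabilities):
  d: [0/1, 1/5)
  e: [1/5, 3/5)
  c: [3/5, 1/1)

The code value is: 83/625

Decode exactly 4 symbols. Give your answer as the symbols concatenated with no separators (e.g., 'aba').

Step 1: interval [0/1, 1/1), width = 1/1 - 0/1 = 1/1
  'd': [0/1 + 1/1*0/1, 0/1 + 1/1*1/5) = [0/1, 1/5) <- contains code 83/625
  'e': [0/1 + 1/1*1/5, 0/1 + 1/1*3/5) = [1/5, 3/5)
  'c': [0/1 + 1/1*3/5, 0/1 + 1/1*1/1) = [3/5, 1/1)
  emit 'd', narrow to [0/1, 1/5)
Step 2: interval [0/1, 1/5), width = 1/5 - 0/1 = 1/5
  'd': [0/1 + 1/5*0/1, 0/1 + 1/5*1/5) = [0/1, 1/25)
  'e': [0/1 + 1/5*1/5, 0/1 + 1/5*3/5) = [1/25, 3/25)
  'c': [0/1 + 1/5*3/5, 0/1 + 1/5*1/1) = [3/25, 1/5) <- contains code 83/625
  emit 'c', narrow to [3/25, 1/5)
Step 3: interval [3/25, 1/5), width = 1/5 - 3/25 = 2/25
  'd': [3/25 + 2/25*0/1, 3/25 + 2/25*1/5) = [3/25, 17/125) <- contains code 83/625
  'e': [3/25 + 2/25*1/5, 3/25 + 2/25*3/5) = [17/125, 21/125)
  'c': [3/25 + 2/25*3/5, 3/25 + 2/25*1/1) = [21/125, 1/5)
  emit 'd', narrow to [3/25, 17/125)
Step 4: interval [3/25, 17/125), width = 17/125 - 3/25 = 2/125
  'd': [3/25 + 2/125*0/1, 3/25 + 2/125*1/5) = [3/25, 77/625)
  'e': [3/25 + 2/125*1/5, 3/25 + 2/125*3/5) = [77/625, 81/625)
  'c': [3/25 + 2/125*3/5, 3/25 + 2/125*1/1) = [81/625, 17/125) <- contains code 83/625
  emit 'c', narrow to [81/625, 17/125)

Answer: dcdc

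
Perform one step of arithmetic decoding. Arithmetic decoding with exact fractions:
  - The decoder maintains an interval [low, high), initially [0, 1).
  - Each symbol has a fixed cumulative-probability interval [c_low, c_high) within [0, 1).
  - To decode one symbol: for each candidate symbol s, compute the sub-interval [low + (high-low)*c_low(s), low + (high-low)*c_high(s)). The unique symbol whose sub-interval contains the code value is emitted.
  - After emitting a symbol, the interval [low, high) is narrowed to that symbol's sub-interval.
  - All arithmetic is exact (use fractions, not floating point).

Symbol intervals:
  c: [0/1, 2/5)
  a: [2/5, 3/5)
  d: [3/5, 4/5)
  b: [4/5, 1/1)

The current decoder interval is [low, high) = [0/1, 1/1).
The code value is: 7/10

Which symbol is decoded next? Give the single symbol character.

Interval width = high − low = 1/1 − 0/1 = 1/1
Scaled code = (code − low) / width = (7/10 − 0/1) / 1/1 = 7/10
  c: [0/1, 2/5) 
  a: [2/5, 3/5) 
  d: [3/5, 4/5) ← scaled code falls here ✓
  b: [4/5, 1/1) 

Answer: d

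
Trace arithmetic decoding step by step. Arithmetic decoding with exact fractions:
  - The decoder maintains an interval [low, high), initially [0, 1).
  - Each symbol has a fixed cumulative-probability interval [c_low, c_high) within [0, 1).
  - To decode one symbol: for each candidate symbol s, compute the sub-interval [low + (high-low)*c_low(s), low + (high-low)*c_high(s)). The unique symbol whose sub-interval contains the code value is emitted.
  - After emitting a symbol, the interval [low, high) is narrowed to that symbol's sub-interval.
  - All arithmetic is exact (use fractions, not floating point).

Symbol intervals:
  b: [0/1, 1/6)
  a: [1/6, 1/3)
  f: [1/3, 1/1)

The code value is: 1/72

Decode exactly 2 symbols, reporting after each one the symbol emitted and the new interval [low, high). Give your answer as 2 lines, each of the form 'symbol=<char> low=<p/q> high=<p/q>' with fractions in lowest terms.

Step 1: interval [0/1, 1/1), width = 1/1 - 0/1 = 1/1
  'b': [0/1 + 1/1*0/1, 0/1 + 1/1*1/6) = [0/1, 1/6) <- contains code 1/72
  'a': [0/1 + 1/1*1/6, 0/1 + 1/1*1/3) = [1/6, 1/3)
  'f': [0/1 + 1/1*1/3, 0/1 + 1/1*1/1) = [1/3, 1/1)
  emit 'b', narrow to [0/1, 1/6)
Step 2: interval [0/1, 1/6), width = 1/6 - 0/1 = 1/6
  'b': [0/1 + 1/6*0/1, 0/1 + 1/6*1/6) = [0/1, 1/36) <- contains code 1/72
  'a': [0/1 + 1/6*1/6, 0/1 + 1/6*1/3) = [1/36, 1/18)
  'f': [0/1 + 1/6*1/3, 0/1 + 1/6*1/1) = [1/18, 1/6)
  emit 'b', narrow to [0/1, 1/36)

Answer: symbol=b low=0/1 high=1/6
symbol=b low=0/1 high=1/36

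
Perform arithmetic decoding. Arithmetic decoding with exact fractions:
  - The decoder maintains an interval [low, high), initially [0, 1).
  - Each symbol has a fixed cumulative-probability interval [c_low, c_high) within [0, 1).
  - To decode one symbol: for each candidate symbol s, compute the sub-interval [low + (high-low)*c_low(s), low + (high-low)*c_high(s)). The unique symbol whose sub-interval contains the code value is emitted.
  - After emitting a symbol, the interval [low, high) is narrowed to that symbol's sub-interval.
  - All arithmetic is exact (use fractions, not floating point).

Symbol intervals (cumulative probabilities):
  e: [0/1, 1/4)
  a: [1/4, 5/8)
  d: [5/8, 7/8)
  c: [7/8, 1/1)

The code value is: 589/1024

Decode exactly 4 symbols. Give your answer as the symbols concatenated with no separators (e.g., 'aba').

Answer: adcd

Derivation:
Step 1: interval [0/1, 1/1), width = 1/1 - 0/1 = 1/1
  'e': [0/1 + 1/1*0/1, 0/1 + 1/1*1/4) = [0/1, 1/4)
  'a': [0/1 + 1/1*1/4, 0/1 + 1/1*5/8) = [1/4, 5/8) <- contains code 589/1024
  'd': [0/1 + 1/1*5/8, 0/1 + 1/1*7/8) = [5/8, 7/8)
  'c': [0/1 + 1/1*7/8, 0/1 + 1/1*1/1) = [7/8, 1/1)
  emit 'a', narrow to [1/4, 5/8)
Step 2: interval [1/4, 5/8), width = 5/8 - 1/4 = 3/8
  'e': [1/4 + 3/8*0/1, 1/4 + 3/8*1/4) = [1/4, 11/32)
  'a': [1/4 + 3/8*1/4, 1/4 + 3/8*5/8) = [11/32, 31/64)
  'd': [1/4 + 3/8*5/8, 1/4 + 3/8*7/8) = [31/64, 37/64) <- contains code 589/1024
  'c': [1/4 + 3/8*7/8, 1/4 + 3/8*1/1) = [37/64, 5/8)
  emit 'd', narrow to [31/64, 37/64)
Step 3: interval [31/64, 37/64), width = 37/64 - 31/64 = 3/32
  'e': [31/64 + 3/32*0/1, 31/64 + 3/32*1/4) = [31/64, 65/128)
  'a': [31/64 + 3/32*1/4, 31/64 + 3/32*5/8) = [65/128, 139/256)
  'd': [31/64 + 3/32*5/8, 31/64 + 3/32*7/8) = [139/256, 145/256)
  'c': [31/64 + 3/32*7/8, 31/64 + 3/32*1/1) = [145/256, 37/64) <- contains code 589/1024
  emit 'c', narrow to [145/256, 37/64)
Step 4: interval [145/256, 37/64), width = 37/64 - 145/256 = 3/256
  'e': [145/256 + 3/256*0/1, 145/256 + 3/256*1/4) = [145/256, 583/1024)
  'a': [145/256 + 3/256*1/4, 145/256 + 3/256*5/8) = [583/1024, 1175/2048)
  'd': [145/256 + 3/256*5/8, 145/256 + 3/256*7/8) = [1175/2048, 1181/2048) <- contains code 589/1024
  'c': [145/256 + 3/256*7/8, 145/256 + 3/256*1/1) = [1181/2048, 37/64)
  emit 'd', narrow to [1175/2048, 1181/2048)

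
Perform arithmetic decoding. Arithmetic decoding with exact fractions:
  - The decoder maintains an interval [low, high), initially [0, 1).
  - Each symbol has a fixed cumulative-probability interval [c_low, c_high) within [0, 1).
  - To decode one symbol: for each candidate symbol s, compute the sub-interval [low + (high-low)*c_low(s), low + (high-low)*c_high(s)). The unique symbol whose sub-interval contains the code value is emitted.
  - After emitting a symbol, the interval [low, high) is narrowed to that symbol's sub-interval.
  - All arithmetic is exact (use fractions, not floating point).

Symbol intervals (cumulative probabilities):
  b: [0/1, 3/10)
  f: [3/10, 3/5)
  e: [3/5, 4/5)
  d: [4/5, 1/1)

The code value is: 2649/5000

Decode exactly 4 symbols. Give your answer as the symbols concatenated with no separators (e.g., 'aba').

Step 1: interval [0/1, 1/1), width = 1/1 - 0/1 = 1/1
  'b': [0/1 + 1/1*0/1, 0/1 + 1/1*3/10) = [0/1, 3/10)
  'f': [0/1 + 1/1*3/10, 0/1 + 1/1*3/5) = [3/10, 3/5) <- contains code 2649/5000
  'e': [0/1 + 1/1*3/5, 0/1 + 1/1*4/5) = [3/5, 4/5)
  'd': [0/1 + 1/1*4/5, 0/1 + 1/1*1/1) = [4/5, 1/1)
  emit 'f', narrow to [3/10, 3/5)
Step 2: interval [3/10, 3/5), width = 3/5 - 3/10 = 3/10
  'b': [3/10 + 3/10*0/1, 3/10 + 3/10*3/10) = [3/10, 39/100)
  'f': [3/10 + 3/10*3/10, 3/10 + 3/10*3/5) = [39/100, 12/25)
  'e': [3/10 + 3/10*3/5, 3/10 + 3/10*4/5) = [12/25, 27/50) <- contains code 2649/5000
  'd': [3/10 + 3/10*4/5, 3/10 + 3/10*1/1) = [27/50, 3/5)
  emit 'e', narrow to [12/25, 27/50)
Step 3: interval [12/25, 27/50), width = 27/50 - 12/25 = 3/50
  'b': [12/25 + 3/50*0/1, 12/25 + 3/50*3/10) = [12/25, 249/500)
  'f': [12/25 + 3/50*3/10, 12/25 + 3/50*3/5) = [249/500, 129/250)
  'e': [12/25 + 3/50*3/5, 12/25 + 3/50*4/5) = [129/250, 66/125)
  'd': [12/25 + 3/50*4/5, 12/25 + 3/50*1/1) = [66/125, 27/50) <- contains code 2649/5000
  emit 'd', narrow to [66/125, 27/50)
Step 4: interval [66/125, 27/50), width = 27/50 - 66/125 = 3/250
  'b': [66/125 + 3/250*0/1, 66/125 + 3/250*3/10) = [66/125, 1329/2500) <- contains code 2649/5000
  'f': [66/125 + 3/250*3/10, 66/125 + 3/250*3/5) = [1329/2500, 669/1250)
  'e': [66/125 + 3/250*3/5, 66/125 + 3/250*4/5) = [669/1250, 336/625)
  'd': [66/125 + 3/250*4/5, 66/125 + 3/250*1/1) = [336/625, 27/50)
  emit 'b', narrow to [66/125, 1329/2500)

Answer: fedb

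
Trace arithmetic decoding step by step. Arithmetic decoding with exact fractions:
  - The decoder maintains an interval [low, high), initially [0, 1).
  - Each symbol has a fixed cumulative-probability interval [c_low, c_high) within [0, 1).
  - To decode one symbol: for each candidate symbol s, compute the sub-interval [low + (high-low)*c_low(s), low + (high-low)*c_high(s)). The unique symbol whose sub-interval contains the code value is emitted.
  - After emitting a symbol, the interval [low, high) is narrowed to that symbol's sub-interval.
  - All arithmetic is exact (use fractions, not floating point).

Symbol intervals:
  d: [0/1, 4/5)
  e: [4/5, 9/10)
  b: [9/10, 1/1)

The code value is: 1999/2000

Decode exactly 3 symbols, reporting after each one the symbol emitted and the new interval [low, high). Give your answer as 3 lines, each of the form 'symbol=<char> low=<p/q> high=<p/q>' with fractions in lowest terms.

Answer: symbol=b low=9/10 high=1/1
symbol=b low=99/100 high=1/1
symbol=b low=999/1000 high=1/1

Derivation:
Step 1: interval [0/1, 1/1), width = 1/1 - 0/1 = 1/1
  'd': [0/1 + 1/1*0/1, 0/1 + 1/1*4/5) = [0/1, 4/5)
  'e': [0/1 + 1/1*4/5, 0/1 + 1/1*9/10) = [4/5, 9/10)
  'b': [0/1 + 1/1*9/10, 0/1 + 1/1*1/1) = [9/10, 1/1) <- contains code 1999/2000
  emit 'b', narrow to [9/10, 1/1)
Step 2: interval [9/10, 1/1), width = 1/1 - 9/10 = 1/10
  'd': [9/10 + 1/10*0/1, 9/10 + 1/10*4/5) = [9/10, 49/50)
  'e': [9/10 + 1/10*4/5, 9/10 + 1/10*9/10) = [49/50, 99/100)
  'b': [9/10 + 1/10*9/10, 9/10 + 1/10*1/1) = [99/100, 1/1) <- contains code 1999/2000
  emit 'b', narrow to [99/100, 1/1)
Step 3: interval [99/100, 1/1), width = 1/1 - 99/100 = 1/100
  'd': [99/100 + 1/100*0/1, 99/100 + 1/100*4/5) = [99/100, 499/500)
  'e': [99/100 + 1/100*4/5, 99/100 + 1/100*9/10) = [499/500, 999/1000)
  'b': [99/100 + 1/100*9/10, 99/100 + 1/100*1/1) = [999/1000, 1/1) <- contains code 1999/2000
  emit 'b', narrow to [999/1000, 1/1)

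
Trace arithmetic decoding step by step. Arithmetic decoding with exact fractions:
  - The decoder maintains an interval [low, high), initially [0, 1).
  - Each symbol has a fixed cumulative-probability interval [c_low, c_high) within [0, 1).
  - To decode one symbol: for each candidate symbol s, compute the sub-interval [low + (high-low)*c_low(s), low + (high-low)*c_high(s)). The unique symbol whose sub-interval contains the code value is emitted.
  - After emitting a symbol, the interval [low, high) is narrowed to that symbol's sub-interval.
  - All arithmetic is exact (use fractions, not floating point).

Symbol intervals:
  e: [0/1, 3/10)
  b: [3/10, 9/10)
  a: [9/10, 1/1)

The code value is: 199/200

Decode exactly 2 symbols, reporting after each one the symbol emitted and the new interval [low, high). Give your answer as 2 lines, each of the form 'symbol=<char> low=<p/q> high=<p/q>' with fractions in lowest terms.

Answer: symbol=a low=9/10 high=1/1
symbol=a low=99/100 high=1/1

Derivation:
Step 1: interval [0/1, 1/1), width = 1/1 - 0/1 = 1/1
  'e': [0/1 + 1/1*0/1, 0/1 + 1/1*3/10) = [0/1, 3/10)
  'b': [0/1 + 1/1*3/10, 0/1 + 1/1*9/10) = [3/10, 9/10)
  'a': [0/1 + 1/1*9/10, 0/1 + 1/1*1/1) = [9/10, 1/1) <- contains code 199/200
  emit 'a', narrow to [9/10, 1/1)
Step 2: interval [9/10, 1/1), width = 1/1 - 9/10 = 1/10
  'e': [9/10 + 1/10*0/1, 9/10 + 1/10*3/10) = [9/10, 93/100)
  'b': [9/10 + 1/10*3/10, 9/10 + 1/10*9/10) = [93/100, 99/100)
  'a': [9/10 + 1/10*9/10, 9/10 + 1/10*1/1) = [99/100, 1/1) <- contains code 199/200
  emit 'a', narrow to [99/100, 1/1)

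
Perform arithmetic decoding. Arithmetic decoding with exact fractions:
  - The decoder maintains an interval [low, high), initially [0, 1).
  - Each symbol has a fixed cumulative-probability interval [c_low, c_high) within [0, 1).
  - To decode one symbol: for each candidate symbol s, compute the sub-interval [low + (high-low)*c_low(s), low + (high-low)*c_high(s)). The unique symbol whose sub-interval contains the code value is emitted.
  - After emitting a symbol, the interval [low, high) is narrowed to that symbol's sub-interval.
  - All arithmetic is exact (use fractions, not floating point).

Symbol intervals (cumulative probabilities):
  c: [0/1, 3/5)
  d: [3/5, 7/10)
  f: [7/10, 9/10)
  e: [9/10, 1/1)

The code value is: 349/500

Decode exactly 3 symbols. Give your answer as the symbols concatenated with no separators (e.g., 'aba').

Step 1: interval [0/1, 1/1), width = 1/1 - 0/1 = 1/1
  'c': [0/1 + 1/1*0/1, 0/1 + 1/1*3/5) = [0/1, 3/5)
  'd': [0/1 + 1/1*3/5, 0/1 + 1/1*7/10) = [3/5, 7/10) <- contains code 349/500
  'f': [0/1 + 1/1*7/10, 0/1 + 1/1*9/10) = [7/10, 9/10)
  'e': [0/1 + 1/1*9/10, 0/1 + 1/1*1/1) = [9/10, 1/1)
  emit 'd', narrow to [3/5, 7/10)
Step 2: interval [3/5, 7/10), width = 7/10 - 3/5 = 1/10
  'c': [3/5 + 1/10*0/1, 3/5 + 1/10*3/5) = [3/5, 33/50)
  'd': [3/5 + 1/10*3/5, 3/5 + 1/10*7/10) = [33/50, 67/100)
  'f': [3/5 + 1/10*7/10, 3/5 + 1/10*9/10) = [67/100, 69/100)
  'e': [3/5 + 1/10*9/10, 3/5 + 1/10*1/1) = [69/100, 7/10) <- contains code 349/500
  emit 'e', narrow to [69/100, 7/10)
Step 3: interval [69/100, 7/10), width = 7/10 - 69/100 = 1/100
  'c': [69/100 + 1/100*0/1, 69/100 + 1/100*3/5) = [69/100, 87/125)
  'd': [69/100 + 1/100*3/5, 69/100 + 1/100*7/10) = [87/125, 697/1000)
  'f': [69/100 + 1/100*7/10, 69/100 + 1/100*9/10) = [697/1000, 699/1000) <- contains code 349/500
  'e': [69/100 + 1/100*9/10, 69/100 + 1/100*1/1) = [699/1000, 7/10)
  emit 'f', narrow to [697/1000, 699/1000)

Answer: def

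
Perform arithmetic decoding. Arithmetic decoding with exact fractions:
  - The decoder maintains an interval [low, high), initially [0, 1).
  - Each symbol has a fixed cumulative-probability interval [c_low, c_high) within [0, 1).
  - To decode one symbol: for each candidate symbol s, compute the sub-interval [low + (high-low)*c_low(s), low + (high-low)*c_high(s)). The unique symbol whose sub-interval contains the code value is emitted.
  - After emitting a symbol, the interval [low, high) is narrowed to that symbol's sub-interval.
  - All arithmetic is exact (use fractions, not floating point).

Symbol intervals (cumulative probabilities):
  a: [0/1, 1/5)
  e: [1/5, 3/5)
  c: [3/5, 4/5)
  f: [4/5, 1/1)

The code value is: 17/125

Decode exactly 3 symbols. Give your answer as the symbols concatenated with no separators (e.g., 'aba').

Answer: ace

Derivation:
Step 1: interval [0/1, 1/1), width = 1/1 - 0/1 = 1/1
  'a': [0/1 + 1/1*0/1, 0/1 + 1/1*1/5) = [0/1, 1/5) <- contains code 17/125
  'e': [0/1 + 1/1*1/5, 0/1 + 1/1*3/5) = [1/5, 3/5)
  'c': [0/1 + 1/1*3/5, 0/1 + 1/1*4/5) = [3/5, 4/5)
  'f': [0/1 + 1/1*4/5, 0/1 + 1/1*1/1) = [4/5, 1/1)
  emit 'a', narrow to [0/1, 1/5)
Step 2: interval [0/1, 1/5), width = 1/5 - 0/1 = 1/5
  'a': [0/1 + 1/5*0/1, 0/1 + 1/5*1/5) = [0/1, 1/25)
  'e': [0/1 + 1/5*1/5, 0/1 + 1/5*3/5) = [1/25, 3/25)
  'c': [0/1 + 1/5*3/5, 0/1 + 1/5*4/5) = [3/25, 4/25) <- contains code 17/125
  'f': [0/1 + 1/5*4/5, 0/1 + 1/5*1/1) = [4/25, 1/5)
  emit 'c', narrow to [3/25, 4/25)
Step 3: interval [3/25, 4/25), width = 4/25 - 3/25 = 1/25
  'a': [3/25 + 1/25*0/1, 3/25 + 1/25*1/5) = [3/25, 16/125)
  'e': [3/25 + 1/25*1/5, 3/25 + 1/25*3/5) = [16/125, 18/125) <- contains code 17/125
  'c': [3/25 + 1/25*3/5, 3/25 + 1/25*4/5) = [18/125, 19/125)
  'f': [3/25 + 1/25*4/5, 3/25 + 1/25*1/1) = [19/125, 4/25)
  emit 'e', narrow to [16/125, 18/125)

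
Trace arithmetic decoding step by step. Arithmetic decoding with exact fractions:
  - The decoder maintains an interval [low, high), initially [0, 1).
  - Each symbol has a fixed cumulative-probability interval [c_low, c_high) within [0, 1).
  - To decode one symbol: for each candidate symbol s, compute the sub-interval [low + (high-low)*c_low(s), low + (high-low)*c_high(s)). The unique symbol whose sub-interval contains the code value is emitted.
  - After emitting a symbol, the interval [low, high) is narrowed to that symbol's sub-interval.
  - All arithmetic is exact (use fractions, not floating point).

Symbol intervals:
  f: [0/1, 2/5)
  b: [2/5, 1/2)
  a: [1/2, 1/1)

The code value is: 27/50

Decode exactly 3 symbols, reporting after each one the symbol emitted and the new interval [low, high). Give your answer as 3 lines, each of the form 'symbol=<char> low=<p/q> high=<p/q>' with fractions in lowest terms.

Step 1: interval [0/1, 1/1), width = 1/1 - 0/1 = 1/1
  'f': [0/1 + 1/1*0/1, 0/1 + 1/1*2/5) = [0/1, 2/5)
  'b': [0/1 + 1/1*2/5, 0/1 + 1/1*1/2) = [2/5, 1/2)
  'a': [0/1 + 1/1*1/2, 0/1 + 1/1*1/1) = [1/2, 1/1) <- contains code 27/50
  emit 'a', narrow to [1/2, 1/1)
Step 2: interval [1/2, 1/1), width = 1/1 - 1/2 = 1/2
  'f': [1/2 + 1/2*0/1, 1/2 + 1/2*2/5) = [1/2, 7/10) <- contains code 27/50
  'b': [1/2 + 1/2*2/5, 1/2 + 1/2*1/2) = [7/10, 3/4)
  'a': [1/2 + 1/2*1/2, 1/2 + 1/2*1/1) = [3/4, 1/1)
  emit 'f', narrow to [1/2, 7/10)
Step 3: interval [1/2, 7/10), width = 7/10 - 1/2 = 1/5
  'f': [1/2 + 1/5*0/1, 1/2 + 1/5*2/5) = [1/2, 29/50) <- contains code 27/50
  'b': [1/2 + 1/5*2/5, 1/2 + 1/5*1/2) = [29/50, 3/5)
  'a': [1/2 + 1/5*1/2, 1/2 + 1/5*1/1) = [3/5, 7/10)
  emit 'f', narrow to [1/2, 29/50)

Answer: symbol=a low=1/2 high=1/1
symbol=f low=1/2 high=7/10
symbol=f low=1/2 high=29/50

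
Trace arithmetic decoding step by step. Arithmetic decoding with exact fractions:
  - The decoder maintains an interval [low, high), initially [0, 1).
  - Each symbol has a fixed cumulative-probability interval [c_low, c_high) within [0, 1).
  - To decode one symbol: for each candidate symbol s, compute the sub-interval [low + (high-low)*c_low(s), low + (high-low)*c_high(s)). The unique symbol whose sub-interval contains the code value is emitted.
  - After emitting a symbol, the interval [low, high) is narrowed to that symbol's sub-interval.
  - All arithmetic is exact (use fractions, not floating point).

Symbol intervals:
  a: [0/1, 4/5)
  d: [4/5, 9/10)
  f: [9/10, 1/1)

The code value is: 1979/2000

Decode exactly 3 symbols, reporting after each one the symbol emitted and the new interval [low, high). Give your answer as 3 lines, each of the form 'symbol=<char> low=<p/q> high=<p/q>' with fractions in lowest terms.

Answer: symbol=f low=9/10 high=1/1
symbol=d low=49/50 high=99/100
symbol=f low=989/1000 high=99/100

Derivation:
Step 1: interval [0/1, 1/1), width = 1/1 - 0/1 = 1/1
  'a': [0/1 + 1/1*0/1, 0/1 + 1/1*4/5) = [0/1, 4/5)
  'd': [0/1 + 1/1*4/5, 0/1 + 1/1*9/10) = [4/5, 9/10)
  'f': [0/1 + 1/1*9/10, 0/1 + 1/1*1/1) = [9/10, 1/1) <- contains code 1979/2000
  emit 'f', narrow to [9/10, 1/1)
Step 2: interval [9/10, 1/1), width = 1/1 - 9/10 = 1/10
  'a': [9/10 + 1/10*0/1, 9/10 + 1/10*4/5) = [9/10, 49/50)
  'd': [9/10 + 1/10*4/5, 9/10 + 1/10*9/10) = [49/50, 99/100) <- contains code 1979/2000
  'f': [9/10 + 1/10*9/10, 9/10 + 1/10*1/1) = [99/100, 1/1)
  emit 'd', narrow to [49/50, 99/100)
Step 3: interval [49/50, 99/100), width = 99/100 - 49/50 = 1/100
  'a': [49/50 + 1/100*0/1, 49/50 + 1/100*4/5) = [49/50, 247/250)
  'd': [49/50 + 1/100*4/5, 49/50 + 1/100*9/10) = [247/250, 989/1000)
  'f': [49/50 + 1/100*9/10, 49/50 + 1/100*1/1) = [989/1000, 99/100) <- contains code 1979/2000
  emit 'f', narrow to [989/1000, 99/100)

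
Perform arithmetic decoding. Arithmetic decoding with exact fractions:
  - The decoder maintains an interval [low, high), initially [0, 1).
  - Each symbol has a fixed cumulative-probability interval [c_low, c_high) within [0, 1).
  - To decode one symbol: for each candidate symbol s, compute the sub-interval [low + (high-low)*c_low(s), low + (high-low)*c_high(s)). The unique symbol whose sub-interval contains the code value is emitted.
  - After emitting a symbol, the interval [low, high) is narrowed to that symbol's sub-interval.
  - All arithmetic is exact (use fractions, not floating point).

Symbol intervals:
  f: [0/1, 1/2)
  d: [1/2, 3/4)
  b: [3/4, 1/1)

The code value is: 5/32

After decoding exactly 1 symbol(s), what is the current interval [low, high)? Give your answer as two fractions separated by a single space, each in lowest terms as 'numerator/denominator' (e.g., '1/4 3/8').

Step 1: interval [0/1, 1/1), width = 1/1 - 0/1 = 1/1
  'f': [0/1 + 1/1*0/1, 0/1 + 1/1*1/2) = [0/1, 1/2) <- contains code 5/32
  'd': [0/1 + 1/1*1/2, 0/1 + 1/1*3/4) = [1/2, 3/4)
  'b': [0/1 + 1/1*3/4, 0/1 + 1/1*1/1) = [3/4, 1/1)
  emit 'f', narrow to [0/1, 1/2)

Answer: 0/1 1/2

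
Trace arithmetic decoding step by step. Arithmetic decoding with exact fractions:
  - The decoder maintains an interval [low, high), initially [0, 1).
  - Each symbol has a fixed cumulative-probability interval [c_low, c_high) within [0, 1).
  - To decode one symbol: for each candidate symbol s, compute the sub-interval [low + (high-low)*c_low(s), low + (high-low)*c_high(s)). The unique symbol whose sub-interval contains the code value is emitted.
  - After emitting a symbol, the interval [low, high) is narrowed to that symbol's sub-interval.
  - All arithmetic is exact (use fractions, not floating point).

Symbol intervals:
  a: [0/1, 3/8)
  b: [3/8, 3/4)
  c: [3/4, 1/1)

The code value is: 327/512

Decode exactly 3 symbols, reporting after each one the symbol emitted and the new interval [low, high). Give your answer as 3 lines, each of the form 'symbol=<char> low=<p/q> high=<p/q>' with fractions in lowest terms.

Step 1: interval [0/1, 1/1), width = 1/1 - 0/1 = 1/1
  'a': [0/1 + 1/1*0/1, 0/1 + 1/1*3/8) = [0/1, 3/8)
  'b': [0/1 + 1/1*3/8, 0/1 + 1/1*3/4) = [3/8, 3/4) <- contains code 327/512
  'c': [0/1 + 1/1*3/4, 0/1 + 1/1*1/1) = [3/4, 1/1)
  emit 'b', narrow to [3/8, 3/4)
Step 2: interval [3/8, 3/4), width = 3/4 - 3/8 = 3/8
  'a': [3/8 + 3/8*0/1, 3/8 + 3/8*3/8) = [3/8, 33/64)
  'b': [3/8 + 3/8*3/8, 3/8 + 3/8*3/4) = [33/64, 21/32) <- contains code 327/512
  'c': [3/8 + 3/8*3/4, 3/8 + 3/8*1/1) = [21/32, 3/4)
  emit 'b', narrow to [33/64, 21/32)
Step 3: interval [33/64, 21/32), width = 21/32 - 33/64 = 9/64
  'a': [33/64 + 9/64*0/1, 33/64 + 9/64*3/8) = [33/64, 291/512)
  'b': [33/64 + 9/64*3/8, 33/64 + 9/64*3/4) = [291/512, 159/256)
  'c': [33/64 + 9/64*3/4, 33/64 + 9/64*1/1) = [159/256, 21/32) <- contains code 327/512
  emit 'c', narrow to [159/256, 21/32)

Answer: symbol=b low=3/8 high=3/4
symbol=b low=33/64 high=21/32
symbol=c low=159/256 high=21/32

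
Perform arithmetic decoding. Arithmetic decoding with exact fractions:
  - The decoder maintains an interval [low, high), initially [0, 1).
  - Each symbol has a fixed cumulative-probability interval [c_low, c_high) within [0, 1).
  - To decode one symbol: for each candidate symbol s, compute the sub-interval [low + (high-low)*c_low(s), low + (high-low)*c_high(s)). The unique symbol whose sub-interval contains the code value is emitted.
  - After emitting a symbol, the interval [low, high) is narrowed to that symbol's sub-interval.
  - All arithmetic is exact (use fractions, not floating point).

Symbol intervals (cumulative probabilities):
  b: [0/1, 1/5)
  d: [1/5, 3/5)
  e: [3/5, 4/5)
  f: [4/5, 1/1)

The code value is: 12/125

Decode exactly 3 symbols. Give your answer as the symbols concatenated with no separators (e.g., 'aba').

Step 1: interval [0/1, 1/1), width = 1/1 - 0/1 = 1/1
  'b': [0/1 + 1/1*0/1, 0/1 + 1/1*1/5) = [0/1, 1/5) <- contains code 12/125
  'd': [0/1 + 1/1*1/5, 0/1 + 1/1*3/5) = [1/5, 3/5)
  'e': [0/1 + 1/1*3/5, 0/1 + 1/1*4/5) = [3/5, 4/5)
  'f': [0/1 + 1/1*4/5, 0/1 + 1/1*1/1) = [4/5, 1/1)
  emit 'b', narrow to [0/1, 1/5)
Step 2: interval [0/1, 1/5), width = 1/5 - 0/1 = 1/5
  'b': [0/1 + 1/5*0/1, 0/1 + 1/5*1/5) = [0/1, 1/25)
  'd': [0/1 + 1/5*1/5, 0/1 + 1/5*3/5) = [1/25, 3/25) <- contains code 12/125
  'e': [0/1 + 1/5*3/5, 0/1 + 1/5*4/5) = [3/25, 4/25)
  'f': [0/1 + 1/5*4/5, 0/1 + 1/5*1/1) = [4/25, 1/5)
  emit 'd', narrow to [1/25, 3/25)
Step 3: interval [1/25, 3/25), width = 3/25 - 1/25 = 2/25
  'b': [1/25 + 2/25*0/1, 1/25 + 2/25*1/5) = [1/25, 7/125)
  'd': [1/25 + 2/25*1/5, 1/25 + 2/25*3/5) = [7/125, 11/125)
  'e': [1/25 + 2/25*3/5, 1/25 + 2/25*4/5) = [11/125, 13/125) <- contains code 12/125
  'f': [1/25 + 2/25*4/5, 1/25 + 2/25*1/1) = [13/125, 3/25)
  emit 'e', narrow to [11/125, 13/125)

Answer: bde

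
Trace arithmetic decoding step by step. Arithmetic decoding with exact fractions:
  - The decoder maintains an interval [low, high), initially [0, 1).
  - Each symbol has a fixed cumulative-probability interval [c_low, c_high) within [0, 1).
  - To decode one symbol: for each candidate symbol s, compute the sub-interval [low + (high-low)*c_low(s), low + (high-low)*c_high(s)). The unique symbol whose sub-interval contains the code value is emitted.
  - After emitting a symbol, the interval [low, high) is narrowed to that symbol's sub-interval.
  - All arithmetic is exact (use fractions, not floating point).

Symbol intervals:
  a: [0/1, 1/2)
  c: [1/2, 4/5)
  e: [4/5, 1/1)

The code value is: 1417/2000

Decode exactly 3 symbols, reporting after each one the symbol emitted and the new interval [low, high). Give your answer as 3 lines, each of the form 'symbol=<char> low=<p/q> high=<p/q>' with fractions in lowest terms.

Step 1: interval [0/1, 1/1), width = 1/1 - 0/1 = 1/1
  'a': [0/1 + 1/1*0/1, 0/1 + 1/1*1/2) = [0/1, 1/2)
  'c': [0/1 + 1/1*1/2, 0/1 + 1/1*4/5) = [1/2, 4/5) <- contains code 1417/2000
  'e': [0/1 + 1/1*4/5, 0/1 + 1/1*1/1) = [4/5, 1/1)
  emit 'c', narrow to [1/2, 4/5)
Step 2: interval [1/2, 4/5), width = 4/5 - 1/2 = 3/10
  'a': [1/2 + 3/10*0/1, 1/2 + 3/10*1/2) = [1/2, 13/20)
  'c': [1/2 + 3/10*1/2, 1/2 + 3/10*4/5) = [13/20, 37/50) <- contains code 1417/2000
  'e': [1/2 + 3/10*4/5, 1/2 + 3/10*1/1) = [37/50, 4/5)
  emit 'c', narrow to [13/20, 37/50)
Step 3: interval [13/20, 37/50), width = 37/50 - 13/20 = 9/100
  'a': [13/20 + 9/100*0/1, 13/20 + 9/100*1/2) = [13/20, 139/200)
  'c': [13/20 + 9/100*1/2, 13/20 + 9/100*4/5) = [139/200, 361/500) <- contains code 1417/2000
  'e': [13/20 + 9/100*4/5, 13/20 + 9/100*1/1) = [361/500, 37/50)
  emit 'c', narrow to [139/200, 361/500)

Answer: symbol=c low=1/2 high=4/5
symbol=c low=13/20 high=37/50
symbol=c low=139/200 high=361/500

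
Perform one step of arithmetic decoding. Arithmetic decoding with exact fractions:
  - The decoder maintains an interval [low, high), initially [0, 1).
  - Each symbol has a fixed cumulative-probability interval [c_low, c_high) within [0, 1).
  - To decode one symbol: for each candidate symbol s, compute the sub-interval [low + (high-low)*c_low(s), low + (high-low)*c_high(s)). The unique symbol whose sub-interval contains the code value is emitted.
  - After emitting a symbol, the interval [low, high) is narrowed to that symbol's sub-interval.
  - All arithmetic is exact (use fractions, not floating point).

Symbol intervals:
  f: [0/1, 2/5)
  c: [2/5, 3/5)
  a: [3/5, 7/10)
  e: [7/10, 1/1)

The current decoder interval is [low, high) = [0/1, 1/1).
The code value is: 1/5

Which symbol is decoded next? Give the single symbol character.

Interval width = high − low = 1/1 − 0/1 = 1/1
Scaled code = (code − low) / width = (1/5 − 0/1) / 1/1 = 1/5
  f: [0/1, 2/5) ← scaled code falls here ✓
  c: [2/5, 3/5) 
  a: [3/5, 7/10) 
  e: [7/10, 1/1) 

Answer: f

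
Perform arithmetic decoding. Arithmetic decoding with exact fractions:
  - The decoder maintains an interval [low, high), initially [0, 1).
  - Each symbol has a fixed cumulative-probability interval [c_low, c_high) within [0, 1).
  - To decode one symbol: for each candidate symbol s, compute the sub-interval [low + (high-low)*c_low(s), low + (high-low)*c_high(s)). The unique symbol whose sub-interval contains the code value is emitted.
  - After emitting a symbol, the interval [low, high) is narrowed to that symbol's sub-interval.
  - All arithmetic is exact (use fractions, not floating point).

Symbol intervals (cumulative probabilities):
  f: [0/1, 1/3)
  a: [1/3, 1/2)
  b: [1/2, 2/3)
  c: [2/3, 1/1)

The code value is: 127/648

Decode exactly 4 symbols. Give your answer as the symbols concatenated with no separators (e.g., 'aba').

Step 1: interval [0/1, 1/1), width = 1/1 - 0/1 = 1/1
  'f': [0/1 + 1/1*0/1, 0/1 + 1/1*1/3) = [0/1, 1/3) <- contains code 127/648
  'a': [0/1 + 1/1*1/3, 0/1 + 1/1*1/2) = [1/3, 1/2)
  'b': [0/1 + 1/1*1/2, 0/1 + 1/1*2/3) = [1/2, 2/3)
  'c': [0/1 + 1/1*2/3, 0/1 + 1/1*1/1) = [2/3, 1/1)
  emit 'f', narrow to [0/1, 1/3)
Step 2: interval [0/1, 1/3), width = 1/3 - 0/1 = 1/3
  'f': [0/1 + 1/3*0/1, 0/1 + 1/3*1/3) = [0/1, 1/9)
  'a': [0/1 + 1/3*1/3, 0/1 + 1/3*1/2) = [1/9, 1/6)
  'b': [0/1 + 1/3*1/2, 0/1 + 1/3*2/3) = [1/6, 2/9) <- contains code 127/648
  'c': [0/1 + 1/3*2/3, 0/1 + 1/3*1/1) = [2/9, 1/3)
  emit 'b', narrow to [1/6, 2/9)
Step 3: interval [1/6, 2/9), width = 2/9 - 1/6 = 1/18
  'f': [1/6 + 1/18*0/1, 1/6 + 1/18*1/3) = [1/6, 5/27)
  'a': [1/6 + 1/18*1/3, 1/6 + 1/18*1/2) = [5/27, 7/36)
  'b': [1/6 + 1/18*1/2, 1/6 + 1/18*2/3) = [7/36, 11/54) <- contains code 127/648
  'c': [1/6 + 1/18*2/3, 1/6 + 1/18*1/1) = [11/54, 2/9)
  emit 'b', narrow to [7/36, 11/54)
Step 4: interval [7/36, 11/54), width = 11/54 - 7/36 = 1/108
  'f': [7/36 + 1/108*0/1, 7/36 + 1/108*1/3) = [7/36, 16/81) <- contains code 127/648
  'a': [7/36 + 1/108*1/3, 7/36 + 1/108*1/2) = [16/81, 43/216)
  'b': [7/36 + 1/108*1/2, 7/36 + 1/108*2/3) = [43/216, 65/324)
  'c': [7/36 + 1/108*2/3, 7/36 + 1/108*1/1) = [65/324, 11/54)
  emit 'f', narrow to [7/36, 16/81)

Answer: fbbf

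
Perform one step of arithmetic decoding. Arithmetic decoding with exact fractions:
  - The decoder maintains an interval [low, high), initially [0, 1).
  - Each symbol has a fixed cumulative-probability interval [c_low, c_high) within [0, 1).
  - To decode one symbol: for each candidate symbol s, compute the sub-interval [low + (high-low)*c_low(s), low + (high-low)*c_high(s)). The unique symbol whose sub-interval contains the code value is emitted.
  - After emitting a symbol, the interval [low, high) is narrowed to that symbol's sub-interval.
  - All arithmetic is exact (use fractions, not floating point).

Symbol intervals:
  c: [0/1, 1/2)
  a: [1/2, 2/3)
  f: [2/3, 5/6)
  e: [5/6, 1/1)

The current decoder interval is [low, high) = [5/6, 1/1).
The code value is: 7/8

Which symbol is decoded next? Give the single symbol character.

Interval width = high − low = 1/1 − 5/6 = 1/6
Scaled code = (code − low) / width = (7/8 − 5/6) / 1/6 = 1/4
  c: [0/1, 1/2) ← scaled code falls here ✓
  a: [1/2, 2/3) 
  f: [2/3, 5/6) 
  e: [5/6, 1/1) 

Answer: c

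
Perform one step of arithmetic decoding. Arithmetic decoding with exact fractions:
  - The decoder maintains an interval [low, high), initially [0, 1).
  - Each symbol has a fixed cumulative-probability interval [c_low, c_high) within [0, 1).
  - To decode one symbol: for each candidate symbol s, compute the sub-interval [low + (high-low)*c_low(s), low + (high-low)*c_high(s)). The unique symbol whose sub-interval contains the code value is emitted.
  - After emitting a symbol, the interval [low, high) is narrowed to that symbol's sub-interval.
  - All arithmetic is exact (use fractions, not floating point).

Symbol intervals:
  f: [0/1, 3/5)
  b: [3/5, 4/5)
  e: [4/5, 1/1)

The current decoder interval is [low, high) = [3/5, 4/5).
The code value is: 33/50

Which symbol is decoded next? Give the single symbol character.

Interval width = high − low = 4/5 − 3/5 = 1/5
Scaled code = (code − low) / width = (33/50 − 3/5) / 1/5 = 3/10
  f: [0/1, 3/5) ← scaled code falls here ✓
  b: [3/5, 4/5) 
  e: [4/5, 1/1) 

Answer: f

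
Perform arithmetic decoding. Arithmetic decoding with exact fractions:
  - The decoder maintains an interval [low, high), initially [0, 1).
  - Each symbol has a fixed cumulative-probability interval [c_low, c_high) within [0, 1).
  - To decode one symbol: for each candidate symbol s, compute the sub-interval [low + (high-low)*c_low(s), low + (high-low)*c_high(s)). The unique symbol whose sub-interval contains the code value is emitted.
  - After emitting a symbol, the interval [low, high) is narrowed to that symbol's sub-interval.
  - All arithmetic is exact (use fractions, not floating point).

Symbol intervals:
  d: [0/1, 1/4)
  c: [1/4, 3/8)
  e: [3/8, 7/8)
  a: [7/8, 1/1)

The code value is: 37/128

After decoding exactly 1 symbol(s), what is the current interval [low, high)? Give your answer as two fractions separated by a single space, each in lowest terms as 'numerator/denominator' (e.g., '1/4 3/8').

Answer: 1/4 3/8

Derivation:
Step 1: interval [0/1, 1/1), width = 1/1 - 0/1 = 1/1
  'd': [0/1 + 1/1*0/1, 0/1 + 1/1*1/4) = [0/1, 1/4)
  'c': [0/1 + 1/1*1/4, 0/1 + 1/1*3/8) = [1/4, 3/8) <- contains code 37/128
  'e': [0/1 + 1/1*3/8, 0/1 + 1/1*7/8) = [3/8, 7/8)
  'a': [0/1 + 1/1*7/8, 0/1 + 1/1*1/1) = [7/8, 1/1)
  emit 'c', narrow to [1/4, 3/8)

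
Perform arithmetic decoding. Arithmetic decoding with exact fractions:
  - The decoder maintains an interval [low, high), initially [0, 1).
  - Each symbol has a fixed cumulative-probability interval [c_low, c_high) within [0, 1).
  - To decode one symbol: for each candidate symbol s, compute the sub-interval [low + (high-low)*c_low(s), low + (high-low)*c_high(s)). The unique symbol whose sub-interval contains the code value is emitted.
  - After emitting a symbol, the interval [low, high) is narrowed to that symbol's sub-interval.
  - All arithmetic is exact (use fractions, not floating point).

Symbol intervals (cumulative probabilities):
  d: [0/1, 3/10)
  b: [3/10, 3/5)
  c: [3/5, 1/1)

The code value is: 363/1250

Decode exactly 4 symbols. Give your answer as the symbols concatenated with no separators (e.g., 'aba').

Answer: dccc

Derivation:
Step 1: interval [0/1, 1/1), width = 1/1 - 0/1 = 1/1
  'd': [0/1 + 1/1*0/1, 0/1 + 1/1*3/10) = [0/1, 3/10) <- contains code 363/1250
  'b': [0/1 + 1/1*3/10, 0/1 + 1/1*3/5) = [3/10, 3/5)
  'c': [0/1 + 1/1*3/5, 0/1 + 1/1*1/1) = [3/5, 1/1)
  emit 'd', narrow to [0/1, 3/10)
Step 2: interval [0/1, 3/10), width = 3/10 - 0/1 = 3/10
  'd': [0/1 + 3/10*0/1, 0/1 + 3/10*3/10) = [0/1, 9/100)
  'b': [0/1 + 3/10*3/10, 0/1 + 3/10*3/5) = [9/100, 9/50)
  'c': [0/1 + 3/10*3/5, 0/1 + 3/10*1/1) = [9/50, 3/10) <- contains code 363/1250
  emit 'c', narrow to [9/50, 3/10)
Step 3: interval [9/50, 3/10), width = 3/10 - 9/50 = 3/25
  'd': [9/50 + 3/25*0/1, 9/50 + 3/25*3/10) = [9/50, 27/125)
  'b': [9/50 + 3/25*3/10, 9/50 + 3/25*3/5) = [27/125, 63/250)
  'c': [9/50 + 3/25*3/5, 9/50 + 3/25*1/1) = [63/250, 3/10) <- contains code 363/1250
  emit 'c', narrow to [63/250, 3/10)
Step 4: interval [63/250, 3/10), width = 3/10 - 63/250 = 6/125
  'd': [63/250 + 6/125*0/1, 63/250 + 6/125*3/10) = [63/250, 333/1250)
  'b': [63/250 + 6/125*3/10, 63/250 + 6/125*3/5) = [333/1250, 351/1250)
  'c': [63/250 + 6/125*3/5, 63/250 + 6/125*1/1) = [351/1250, 3/10) <- contains code 363/1250
  emit 'c', narrow to [351/1250, 3/10)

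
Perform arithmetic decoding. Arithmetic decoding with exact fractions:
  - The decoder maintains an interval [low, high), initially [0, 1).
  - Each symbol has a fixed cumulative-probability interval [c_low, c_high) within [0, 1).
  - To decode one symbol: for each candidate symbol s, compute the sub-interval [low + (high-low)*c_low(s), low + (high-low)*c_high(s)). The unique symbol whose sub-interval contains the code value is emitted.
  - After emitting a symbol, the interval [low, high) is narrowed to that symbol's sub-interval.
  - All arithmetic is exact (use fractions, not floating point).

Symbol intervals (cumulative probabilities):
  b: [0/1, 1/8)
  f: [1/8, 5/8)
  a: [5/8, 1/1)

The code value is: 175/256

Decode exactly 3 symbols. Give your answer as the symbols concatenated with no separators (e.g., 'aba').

Answer: afb

Derivation:
Step 1: interval [0/1, 1/1), width = 1/1 - 0/1 = 1/1
  'b': [0/1 + 1/1*0/1, 0/1 + 1/1*1/8) = [0/1, 1/8)
  'f': [0/1 + 1/1*1/8, 0/1 + 1/1*5/8) = [1/8, 5/8)
  'a': [0/1 + 1/1*5/8, 0/1 + 1/1*1/1) = [5/8, 1/1) <- contains code 175/256
  emit 'a', narrow to [5/8, 1/1)
Step 2: interval [5/8, 1/1), width = 1/1 - 5/8 = 3/8
  'b': [5/8 + 3/8*0/1, 5/8 + 3/8*1/8) = [5/8, 43/64)
  'f': [5/8 + 3/8*1/8, 5/8 + 3/8*5/8) = [43/64, 55/64) <- contains code 175/256
  'a': [5/8 + 3/8*5/8, 5/8 + 3/8*1/1) = [55/64, 1/1)
  emit 'f', narrow to [43/64, 55/64)
Step 3: interval [43/64, 55/64), width = 55/64 - 43/64 = 3/16
  'b': [43/64 + 3/16*0/1, 43/64 + 3/16*1/8) = [43/64, 89/128) <- contains code 175/256
  'f': [43/64 + 3/16*1/8, 43/64 + 3/16*5/8) = [89/128, 101/128)
  'a': [43/64 + 3/16*5/8, 43/64 + 3/16*1/1) = [101/128, 55/64)
  emit 'b', narrow to [43/64, 89/128)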